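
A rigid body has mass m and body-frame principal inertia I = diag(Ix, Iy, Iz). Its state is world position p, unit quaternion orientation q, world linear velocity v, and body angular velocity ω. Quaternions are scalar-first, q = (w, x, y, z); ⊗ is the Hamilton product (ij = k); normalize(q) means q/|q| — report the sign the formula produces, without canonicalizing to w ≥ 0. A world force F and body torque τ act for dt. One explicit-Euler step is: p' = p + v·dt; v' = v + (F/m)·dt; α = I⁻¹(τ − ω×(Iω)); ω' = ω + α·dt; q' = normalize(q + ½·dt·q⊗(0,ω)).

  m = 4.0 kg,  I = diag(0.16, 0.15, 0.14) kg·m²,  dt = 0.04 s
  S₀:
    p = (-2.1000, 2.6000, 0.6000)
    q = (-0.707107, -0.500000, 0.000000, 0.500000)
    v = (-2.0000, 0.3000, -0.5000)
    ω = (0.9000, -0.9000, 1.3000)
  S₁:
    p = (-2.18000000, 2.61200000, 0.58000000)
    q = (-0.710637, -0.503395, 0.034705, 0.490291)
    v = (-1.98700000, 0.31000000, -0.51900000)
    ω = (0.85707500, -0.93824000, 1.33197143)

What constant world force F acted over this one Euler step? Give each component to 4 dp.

Δv = v₁−v₀ = (0.01300000, 0.01000000, -0.01900000)
applied force F = (1.3000, 1.0000, -1.9000)

F = (1.3000, 1.0000, -1.9000)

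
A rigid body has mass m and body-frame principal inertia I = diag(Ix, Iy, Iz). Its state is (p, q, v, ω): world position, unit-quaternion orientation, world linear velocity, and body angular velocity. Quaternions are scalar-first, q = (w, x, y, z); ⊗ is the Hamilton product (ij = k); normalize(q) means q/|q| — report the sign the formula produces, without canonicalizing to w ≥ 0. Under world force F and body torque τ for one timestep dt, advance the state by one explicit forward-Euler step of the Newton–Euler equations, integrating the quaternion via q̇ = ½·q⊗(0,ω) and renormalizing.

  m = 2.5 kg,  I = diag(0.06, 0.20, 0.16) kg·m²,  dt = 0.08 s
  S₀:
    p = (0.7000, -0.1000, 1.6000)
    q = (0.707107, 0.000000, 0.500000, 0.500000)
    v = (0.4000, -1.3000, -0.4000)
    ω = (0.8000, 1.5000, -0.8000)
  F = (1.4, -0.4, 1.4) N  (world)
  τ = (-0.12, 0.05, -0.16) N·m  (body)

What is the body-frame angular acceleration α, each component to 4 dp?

ω×(Iω) gyroscopic = (0.0480, 0.0640, 0.1680)
α = I⁻¹(τ − ω×Iω) = (-2.8000, -0.0700, -2.0500)

α = (-2.8000, -0.0700, -2.0500)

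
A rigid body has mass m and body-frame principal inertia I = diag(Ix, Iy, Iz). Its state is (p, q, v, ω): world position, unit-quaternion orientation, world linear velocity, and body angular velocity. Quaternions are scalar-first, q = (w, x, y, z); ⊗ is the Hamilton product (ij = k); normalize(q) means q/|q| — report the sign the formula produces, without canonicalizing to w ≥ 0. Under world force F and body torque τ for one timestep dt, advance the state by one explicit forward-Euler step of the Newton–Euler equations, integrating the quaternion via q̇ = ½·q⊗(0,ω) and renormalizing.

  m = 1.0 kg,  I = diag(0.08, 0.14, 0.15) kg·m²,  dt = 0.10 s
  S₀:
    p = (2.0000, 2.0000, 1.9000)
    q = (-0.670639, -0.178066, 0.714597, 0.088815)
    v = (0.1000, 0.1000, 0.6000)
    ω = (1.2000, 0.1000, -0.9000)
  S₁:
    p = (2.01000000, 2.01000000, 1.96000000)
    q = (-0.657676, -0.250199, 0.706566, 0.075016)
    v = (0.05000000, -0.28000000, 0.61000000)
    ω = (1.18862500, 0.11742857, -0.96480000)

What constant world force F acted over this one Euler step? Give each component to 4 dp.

v₁ − v₀ = (-0.05000000, -0.38000000, 0.01000000)
F = m·Δv/dt = (-0.5000, -3.8000, 0.1000)

F = (-0.5000, -3.8000, 0.1000)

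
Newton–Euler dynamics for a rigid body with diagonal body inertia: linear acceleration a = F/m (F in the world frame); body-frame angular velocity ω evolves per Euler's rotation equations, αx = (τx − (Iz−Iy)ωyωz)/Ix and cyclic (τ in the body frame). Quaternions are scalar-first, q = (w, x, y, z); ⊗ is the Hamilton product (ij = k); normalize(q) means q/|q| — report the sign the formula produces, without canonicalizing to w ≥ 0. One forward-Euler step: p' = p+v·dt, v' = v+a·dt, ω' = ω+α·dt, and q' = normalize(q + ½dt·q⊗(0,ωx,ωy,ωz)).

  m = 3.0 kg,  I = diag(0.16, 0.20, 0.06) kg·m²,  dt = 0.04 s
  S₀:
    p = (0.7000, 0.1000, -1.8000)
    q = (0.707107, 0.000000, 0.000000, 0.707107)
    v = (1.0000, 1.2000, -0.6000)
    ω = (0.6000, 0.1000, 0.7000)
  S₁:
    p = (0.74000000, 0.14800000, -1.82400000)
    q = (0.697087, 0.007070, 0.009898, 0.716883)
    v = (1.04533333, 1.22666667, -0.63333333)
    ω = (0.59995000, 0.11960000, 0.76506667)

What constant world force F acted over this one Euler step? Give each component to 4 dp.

velocity change Δv = (0.04533333, 0.02666667, -0.03333333)
F = m·Δv/dt = (3.4000, 2.0000, -2.5000)

F = (3.4000, 2.0000, -2.5000)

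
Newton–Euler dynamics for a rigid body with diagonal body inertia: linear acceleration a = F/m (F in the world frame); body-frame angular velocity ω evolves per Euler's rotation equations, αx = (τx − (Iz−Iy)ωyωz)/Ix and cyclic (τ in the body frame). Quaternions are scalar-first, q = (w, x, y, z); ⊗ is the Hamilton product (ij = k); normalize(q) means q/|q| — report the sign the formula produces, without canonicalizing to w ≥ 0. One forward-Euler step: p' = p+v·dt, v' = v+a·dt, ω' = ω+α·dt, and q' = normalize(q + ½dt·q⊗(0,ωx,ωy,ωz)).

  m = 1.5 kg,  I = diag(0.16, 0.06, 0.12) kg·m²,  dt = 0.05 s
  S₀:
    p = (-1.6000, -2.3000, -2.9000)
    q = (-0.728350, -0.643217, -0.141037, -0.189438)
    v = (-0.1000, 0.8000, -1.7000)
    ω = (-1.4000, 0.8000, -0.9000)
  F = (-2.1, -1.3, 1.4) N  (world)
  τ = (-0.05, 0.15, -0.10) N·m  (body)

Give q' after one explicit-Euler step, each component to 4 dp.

q' = (-0.7515, -0.6101, -0.1633, -0.1906)

Hamilton product q⊗(0,ω) = (-0.9581684, 1.2981737, -0.8963621, -0.0565104)
q + ½dt·q⊗(0,ω), renormalized = (-0.7515, -0.6101, -0.1633, -0.1906)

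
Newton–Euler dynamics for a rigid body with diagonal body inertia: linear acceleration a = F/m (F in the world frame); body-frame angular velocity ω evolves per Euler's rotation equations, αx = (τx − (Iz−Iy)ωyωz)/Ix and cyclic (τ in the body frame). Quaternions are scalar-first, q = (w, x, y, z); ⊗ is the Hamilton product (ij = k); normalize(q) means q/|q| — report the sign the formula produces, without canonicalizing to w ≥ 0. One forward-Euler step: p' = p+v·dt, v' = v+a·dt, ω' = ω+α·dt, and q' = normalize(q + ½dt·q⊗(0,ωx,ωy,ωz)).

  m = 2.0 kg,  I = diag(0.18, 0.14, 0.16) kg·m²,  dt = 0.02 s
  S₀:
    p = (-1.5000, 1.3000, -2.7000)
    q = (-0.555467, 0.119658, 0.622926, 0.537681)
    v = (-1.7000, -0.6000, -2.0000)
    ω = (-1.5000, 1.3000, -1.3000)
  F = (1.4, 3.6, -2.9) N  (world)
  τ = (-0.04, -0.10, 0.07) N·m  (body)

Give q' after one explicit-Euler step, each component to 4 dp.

Hamilton product q⊗(0,ω) = (0.0686685, -0.6755886, -1.3730732, 1.8120515)
q + ½dt·q⊗(0,ω), renormalized = (-0.5546, 0.1129, 0.6090, 0.5556)

q' = (-0.5546, 0.1129, 0.6090, 0.5556)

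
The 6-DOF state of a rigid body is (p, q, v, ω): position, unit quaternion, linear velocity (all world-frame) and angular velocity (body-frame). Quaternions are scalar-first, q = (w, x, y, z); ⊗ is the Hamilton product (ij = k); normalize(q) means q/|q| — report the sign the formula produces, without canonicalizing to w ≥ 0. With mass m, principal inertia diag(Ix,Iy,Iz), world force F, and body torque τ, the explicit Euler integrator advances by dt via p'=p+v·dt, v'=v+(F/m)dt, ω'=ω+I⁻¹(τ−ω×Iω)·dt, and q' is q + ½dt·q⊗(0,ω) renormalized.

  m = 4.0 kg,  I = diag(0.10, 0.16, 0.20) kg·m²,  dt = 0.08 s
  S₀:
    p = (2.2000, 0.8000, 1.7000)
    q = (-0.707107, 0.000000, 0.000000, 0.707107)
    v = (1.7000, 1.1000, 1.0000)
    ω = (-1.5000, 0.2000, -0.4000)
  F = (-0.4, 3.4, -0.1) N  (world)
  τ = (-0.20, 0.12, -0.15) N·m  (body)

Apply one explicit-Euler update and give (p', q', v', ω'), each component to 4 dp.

p' = (2.3360, 0.8880, 1.7800)
q' = (-0.6944, 0.0367, -0.0480, 0.7170)
v' = (1.6920, 1.1680, 0.9980)
ω' = (-1.6574, 0.2900, -0.4528)

gyro term ω×Iω = (-0.0032, -0.0600, -0.0180)
(τ − ω×Iω)/I = (-1.9680, 1.1250, -0.6600)
new body rate ω' = (-1.6574, 0.2900, -0.4528)
Hamilton product q⊗(0,ω) = (0.2828428, 0.9192391, -1.2020819, 0.2828428)
q + ½dt·q⊗(0,ω), renormalized = (-0.6944, 0.0367, -0.0480, 0.7170)
new position p' = (2.3360, 0.8880, 1.7800)
new velocity v' = (1.6920, 1.1680, 0.9980)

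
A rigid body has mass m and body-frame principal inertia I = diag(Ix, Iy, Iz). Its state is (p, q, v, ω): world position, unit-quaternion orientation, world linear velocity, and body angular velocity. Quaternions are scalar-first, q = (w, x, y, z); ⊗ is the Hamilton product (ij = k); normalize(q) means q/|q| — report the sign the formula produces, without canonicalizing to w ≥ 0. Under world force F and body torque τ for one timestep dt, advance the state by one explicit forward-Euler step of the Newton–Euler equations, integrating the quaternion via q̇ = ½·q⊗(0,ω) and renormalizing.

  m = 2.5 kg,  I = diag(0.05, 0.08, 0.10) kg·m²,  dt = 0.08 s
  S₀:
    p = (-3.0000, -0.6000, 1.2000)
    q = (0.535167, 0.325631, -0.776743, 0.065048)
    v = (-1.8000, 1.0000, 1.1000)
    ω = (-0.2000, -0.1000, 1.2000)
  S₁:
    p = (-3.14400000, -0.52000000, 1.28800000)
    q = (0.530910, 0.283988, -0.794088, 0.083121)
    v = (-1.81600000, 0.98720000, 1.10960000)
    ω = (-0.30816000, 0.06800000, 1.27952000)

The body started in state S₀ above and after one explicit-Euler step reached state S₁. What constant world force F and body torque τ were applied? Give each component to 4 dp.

ω₁ − ω₀ = (-0.10816000, 0.16800000, 0.07952000)
precession coupling = (-0.0024, 0.0120, 0.0006)
I·α + gyro = (-0.0700, 0.1800, 0.1000)
velocity change Δv = (-0.01600000, -0.01280000, 0.00960000)
m·(v₁−v₀)/dt = (-0.5000, -0.4000, 0.3000)

F = (-0.5000, -0.4000, 0.3000)
τ = (-0.0700, 0.1800, 0.1000)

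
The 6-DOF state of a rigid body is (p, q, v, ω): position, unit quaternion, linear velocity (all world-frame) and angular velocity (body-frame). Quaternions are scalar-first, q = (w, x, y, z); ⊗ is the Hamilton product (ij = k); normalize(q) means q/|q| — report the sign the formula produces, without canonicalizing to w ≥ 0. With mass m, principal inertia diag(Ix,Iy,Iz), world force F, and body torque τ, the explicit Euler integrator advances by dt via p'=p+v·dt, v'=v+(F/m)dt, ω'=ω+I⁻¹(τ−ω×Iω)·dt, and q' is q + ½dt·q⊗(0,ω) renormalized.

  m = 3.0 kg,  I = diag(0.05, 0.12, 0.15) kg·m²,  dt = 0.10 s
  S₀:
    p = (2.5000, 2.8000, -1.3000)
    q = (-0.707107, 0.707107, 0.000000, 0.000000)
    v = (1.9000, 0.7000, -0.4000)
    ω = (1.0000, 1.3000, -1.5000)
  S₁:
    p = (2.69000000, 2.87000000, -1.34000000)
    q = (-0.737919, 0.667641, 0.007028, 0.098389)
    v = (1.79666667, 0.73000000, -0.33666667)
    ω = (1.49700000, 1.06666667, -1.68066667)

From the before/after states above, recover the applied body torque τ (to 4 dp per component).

τ = (0.1900, -0.1300, -0.1800)

ω₁ − ω₀ = (0.49700000, -0.23333333, -0.18066667)
ω₀×(Iω₀) = (-0.0585, 0.1500, 0.0910)
applied torque τ = (0.1900, -0.1300, -0.1800)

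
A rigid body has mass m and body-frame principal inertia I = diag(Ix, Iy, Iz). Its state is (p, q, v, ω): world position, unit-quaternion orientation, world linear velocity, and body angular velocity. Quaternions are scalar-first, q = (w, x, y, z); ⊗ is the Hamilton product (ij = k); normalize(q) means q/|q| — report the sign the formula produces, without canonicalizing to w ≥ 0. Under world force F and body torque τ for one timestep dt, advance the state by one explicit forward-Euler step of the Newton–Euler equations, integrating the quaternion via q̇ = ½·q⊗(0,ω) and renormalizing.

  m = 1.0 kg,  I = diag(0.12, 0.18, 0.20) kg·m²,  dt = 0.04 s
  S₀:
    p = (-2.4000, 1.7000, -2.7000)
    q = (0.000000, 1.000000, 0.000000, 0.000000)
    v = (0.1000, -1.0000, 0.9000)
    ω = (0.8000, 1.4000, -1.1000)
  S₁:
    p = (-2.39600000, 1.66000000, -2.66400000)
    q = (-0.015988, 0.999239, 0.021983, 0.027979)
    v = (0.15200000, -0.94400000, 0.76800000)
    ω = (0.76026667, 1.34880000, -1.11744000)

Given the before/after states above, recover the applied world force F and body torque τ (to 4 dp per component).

F = (1.3000, 1.4000, -3.3000)
τ = (-0.1500, -0.1600, -0.0200)

Δv = v₁−v₀ = (0.05200000, 0.05600000, -0.13200000)
applied force F = (1.3000, 1.4000, -3.3000)
rate change Δω = (-0.03973333, -0.05120000, -0.01744000)
applied torque τ = (-0.1500, -0.1600, -0.0200)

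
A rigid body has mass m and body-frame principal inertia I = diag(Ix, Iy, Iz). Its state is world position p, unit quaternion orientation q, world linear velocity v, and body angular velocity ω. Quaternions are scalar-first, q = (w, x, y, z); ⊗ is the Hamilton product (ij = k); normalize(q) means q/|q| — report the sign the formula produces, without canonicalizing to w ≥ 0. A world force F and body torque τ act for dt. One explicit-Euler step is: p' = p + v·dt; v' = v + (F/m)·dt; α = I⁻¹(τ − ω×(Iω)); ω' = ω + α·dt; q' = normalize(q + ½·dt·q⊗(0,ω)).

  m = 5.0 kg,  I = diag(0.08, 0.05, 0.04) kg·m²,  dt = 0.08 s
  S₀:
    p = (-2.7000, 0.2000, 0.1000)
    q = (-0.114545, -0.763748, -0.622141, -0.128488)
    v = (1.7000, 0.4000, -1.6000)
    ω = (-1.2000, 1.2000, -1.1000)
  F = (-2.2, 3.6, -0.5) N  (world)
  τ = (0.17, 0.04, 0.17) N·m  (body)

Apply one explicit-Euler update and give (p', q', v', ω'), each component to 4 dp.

p' = (-2.5640, 0.2320, -0.0280)
q' = (-0.1266, -0.7223, -0.6529, -0.1894)
v' = (1.6648, 0.4576, -1.6080)
ω' = (-1.0432, 1.1795, -0.8464)

angular accel α = (1.9600, -0.2560, 3.1700)
new body rate ω' = (-1.0432, 1.1795, -0.8464)
2q̇ = q⊗(0,ω) = (-0.3112652, 0.9759947, -0.8233912, -1.5370673)
updated quaternion q' = (-0.1266, -0.7223, -0.6529, -0.1894)
p + v·dt = (-2.5640, 0.2320, -0.0280)
v + (F/m)dt = (1.6648, 0.4576, -1.6080)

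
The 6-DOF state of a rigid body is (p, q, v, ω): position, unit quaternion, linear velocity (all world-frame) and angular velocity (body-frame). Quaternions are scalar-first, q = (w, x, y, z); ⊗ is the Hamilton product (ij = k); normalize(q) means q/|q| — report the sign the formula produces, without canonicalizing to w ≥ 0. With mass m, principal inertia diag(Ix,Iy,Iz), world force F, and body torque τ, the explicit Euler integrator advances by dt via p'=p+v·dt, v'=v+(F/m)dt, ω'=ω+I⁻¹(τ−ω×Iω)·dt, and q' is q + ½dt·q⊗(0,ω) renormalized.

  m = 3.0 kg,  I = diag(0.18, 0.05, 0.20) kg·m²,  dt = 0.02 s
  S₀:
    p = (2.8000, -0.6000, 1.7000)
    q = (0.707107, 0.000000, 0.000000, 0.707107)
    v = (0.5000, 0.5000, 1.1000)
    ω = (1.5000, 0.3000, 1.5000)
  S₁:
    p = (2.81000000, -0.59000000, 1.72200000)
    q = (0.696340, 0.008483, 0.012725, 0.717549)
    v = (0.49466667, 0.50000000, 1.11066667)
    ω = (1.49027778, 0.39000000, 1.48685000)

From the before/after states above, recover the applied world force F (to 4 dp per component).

F = (-0.8000, 0.0000, 1.6000)

velocity change Δv = (-0.00533333, 0.00000000, 0.01066667)
applied force F = (-0.8000, 0.0000, 1.6000)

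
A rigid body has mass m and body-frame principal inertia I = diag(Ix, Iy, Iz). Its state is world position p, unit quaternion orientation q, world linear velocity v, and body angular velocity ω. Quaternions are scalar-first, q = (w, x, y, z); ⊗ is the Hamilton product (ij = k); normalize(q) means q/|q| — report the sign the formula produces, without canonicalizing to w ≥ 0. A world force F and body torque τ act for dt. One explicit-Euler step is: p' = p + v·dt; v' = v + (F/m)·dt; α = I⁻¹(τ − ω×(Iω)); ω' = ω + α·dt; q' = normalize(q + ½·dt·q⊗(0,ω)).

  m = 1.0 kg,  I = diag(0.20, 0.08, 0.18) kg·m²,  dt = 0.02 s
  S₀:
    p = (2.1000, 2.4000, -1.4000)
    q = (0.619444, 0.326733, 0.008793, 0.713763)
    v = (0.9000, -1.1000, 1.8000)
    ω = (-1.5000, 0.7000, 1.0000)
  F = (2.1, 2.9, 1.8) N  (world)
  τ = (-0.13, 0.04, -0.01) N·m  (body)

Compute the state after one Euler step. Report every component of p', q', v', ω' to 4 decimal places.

p' = (2.1180, 2.3780, -1.3640)
q' = (0.6170, 0.3125, -0.0008, 0.7222)
v' = (0.9420, -1.0420, 1.8360)
ω' = (-1.5200, 0.7175, 0.9849)

linear accel F/m = (2.1000, 2.9000, 1.8000)
new position p' = (2.1180, 2.3780, -1.3640)
new velocity v' = (0.9420, -1.0420, 1.8360)
α = I⁻¹(τ − ω×Iω) = (-1.0000, 0.8750, -0.7556)
ω + α·dt = (-1.5200, 0.7175, 0.9849)
Hamilton product q⊗(0,ω) = (-0.2298186, -1.4200071, -0.9637667, 0.8613466)
updated quaternion q' = (0.6170, 0.3125, -0.0008, 0.7222)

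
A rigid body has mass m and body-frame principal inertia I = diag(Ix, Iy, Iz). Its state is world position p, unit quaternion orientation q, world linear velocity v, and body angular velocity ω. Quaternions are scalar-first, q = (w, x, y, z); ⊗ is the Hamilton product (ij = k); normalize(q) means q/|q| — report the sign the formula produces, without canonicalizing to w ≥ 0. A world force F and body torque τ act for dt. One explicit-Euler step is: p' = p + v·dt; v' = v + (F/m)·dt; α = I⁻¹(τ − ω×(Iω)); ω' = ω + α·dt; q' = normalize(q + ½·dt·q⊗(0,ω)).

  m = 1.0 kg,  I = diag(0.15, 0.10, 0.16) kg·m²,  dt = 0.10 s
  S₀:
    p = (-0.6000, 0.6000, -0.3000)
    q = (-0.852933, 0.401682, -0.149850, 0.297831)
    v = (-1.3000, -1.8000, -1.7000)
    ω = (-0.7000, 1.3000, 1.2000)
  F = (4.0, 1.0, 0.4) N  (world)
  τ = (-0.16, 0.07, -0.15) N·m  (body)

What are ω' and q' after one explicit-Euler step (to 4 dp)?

precession coupling ω×(Iω) = (0.0936, 0.0084, 0.0455)
α = I⁻¹(τ − ω×Iω) = (-1.6907, 0.6160, -1.2219)
ω' = ω + α·dt = (-0.8691, 1.3616, 1.0778)
Hamilton product q⊗(0,ω) = (0.1185852, 0.0300528, -1.7993130, -0.6062280)
q' = normalize(q + ½dt·q⊗(0,ω)) = (-0.8432, 0.4014, -0.2387, 0.2663)

ω' = (-0.8691, 1.3616, 1.0778)
q' = (-0.8432, 0.4014, -0.2387, 0.2663)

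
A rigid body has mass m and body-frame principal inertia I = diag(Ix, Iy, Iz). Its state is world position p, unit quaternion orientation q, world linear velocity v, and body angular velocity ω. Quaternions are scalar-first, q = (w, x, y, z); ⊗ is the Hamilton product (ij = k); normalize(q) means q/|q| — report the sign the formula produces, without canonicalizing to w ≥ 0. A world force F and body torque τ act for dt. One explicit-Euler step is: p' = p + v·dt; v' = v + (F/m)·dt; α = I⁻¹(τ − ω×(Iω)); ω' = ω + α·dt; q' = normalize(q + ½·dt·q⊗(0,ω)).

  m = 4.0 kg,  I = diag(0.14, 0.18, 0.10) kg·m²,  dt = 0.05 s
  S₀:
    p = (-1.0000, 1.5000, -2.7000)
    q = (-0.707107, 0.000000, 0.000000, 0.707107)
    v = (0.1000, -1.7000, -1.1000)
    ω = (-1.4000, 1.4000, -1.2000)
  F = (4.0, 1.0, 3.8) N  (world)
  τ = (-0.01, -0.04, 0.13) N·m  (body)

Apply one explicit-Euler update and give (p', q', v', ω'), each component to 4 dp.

p' = (-0.9950, 1.4150, -2.7550)
q' = (-0.6847, 0.0000, -0.0494, 0.7271)
v' = (0.1500, -1.6875, -1.0525)
ω' = (-1.4516, 1.3702, -1.0958)

angular accel α = (-1.0314, -0.5956, 2.0840)
ω' = ω + α·dt = (-1.4516, 1.3702, -1.0958)
q⊗(0,ω) = (0.8485284, 0.0000000, -1.9798996, 0.8485284)
q + ½dt·q⊗(0,ω), renormalized = (-0.6847, 0.0000, -0.0494, 0.7271)
a = (1.0000, 0.2500, 0.9500)
new position p' = (-0.9950, 1.4150, -2.7550)
new velocity v' = (0.1500, -1.6875, -1.0525)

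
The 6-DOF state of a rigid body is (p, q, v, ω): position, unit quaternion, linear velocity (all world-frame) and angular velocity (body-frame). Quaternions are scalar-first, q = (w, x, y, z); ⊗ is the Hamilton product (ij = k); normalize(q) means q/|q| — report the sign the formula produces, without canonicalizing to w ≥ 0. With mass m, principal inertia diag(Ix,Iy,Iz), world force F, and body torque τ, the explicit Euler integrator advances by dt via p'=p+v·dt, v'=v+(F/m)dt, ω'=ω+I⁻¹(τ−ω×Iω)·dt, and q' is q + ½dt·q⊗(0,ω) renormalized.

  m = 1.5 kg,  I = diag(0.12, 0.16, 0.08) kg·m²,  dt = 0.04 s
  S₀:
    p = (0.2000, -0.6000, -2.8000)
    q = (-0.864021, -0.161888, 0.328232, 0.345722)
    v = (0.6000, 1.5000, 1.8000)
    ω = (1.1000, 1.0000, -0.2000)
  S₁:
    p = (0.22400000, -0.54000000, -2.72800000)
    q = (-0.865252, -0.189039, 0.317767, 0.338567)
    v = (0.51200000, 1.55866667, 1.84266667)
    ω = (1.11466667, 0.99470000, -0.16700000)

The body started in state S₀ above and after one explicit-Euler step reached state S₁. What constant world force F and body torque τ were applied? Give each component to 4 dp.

Δω = ω₁−ω₀ = (0.01466667, -0.00530000, 0.03300000)
I·α + gyro = (0.0600, -0.0300, 0.1100)
v₁ − v₀ = (-0.08800000, 0.05866667, 0.04266667)
F = m·Δv/dt = (-3.3000, 2.2000, 1.6000)

F = (-3.3000, 2.2000, 1.6000)
τ = (0.0600, -0.0300, 0.1100)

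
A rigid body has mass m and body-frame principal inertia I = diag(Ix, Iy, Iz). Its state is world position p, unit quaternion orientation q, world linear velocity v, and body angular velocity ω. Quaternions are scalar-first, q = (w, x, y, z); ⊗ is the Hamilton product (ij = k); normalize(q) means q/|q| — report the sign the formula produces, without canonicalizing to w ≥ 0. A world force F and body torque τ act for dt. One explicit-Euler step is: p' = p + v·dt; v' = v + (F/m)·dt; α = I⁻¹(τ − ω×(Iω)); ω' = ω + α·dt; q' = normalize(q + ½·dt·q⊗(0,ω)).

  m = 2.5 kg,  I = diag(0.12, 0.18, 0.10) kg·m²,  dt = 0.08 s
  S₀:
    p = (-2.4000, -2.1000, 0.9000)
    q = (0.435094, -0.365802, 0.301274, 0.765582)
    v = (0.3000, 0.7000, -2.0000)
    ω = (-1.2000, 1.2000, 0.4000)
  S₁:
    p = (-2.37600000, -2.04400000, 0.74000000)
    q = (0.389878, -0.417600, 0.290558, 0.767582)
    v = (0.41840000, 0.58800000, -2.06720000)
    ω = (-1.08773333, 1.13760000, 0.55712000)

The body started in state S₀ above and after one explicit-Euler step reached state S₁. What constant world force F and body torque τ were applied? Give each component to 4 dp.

F = (3.7000, -3.5000, -2.1000)
τ = (0.1300, -0.1500, 0.1100)

velocity change Δv = (0.11840000, -0.11200000, -0.06720000)
m·(v₁−v₀)/dt = (3.7000, -3.5000, -2.1000)
rate change Δω = (0.11226667, -0.06240000, 0.15712000)
applied torque τ = (0.1300, -0.1500, 0.1100)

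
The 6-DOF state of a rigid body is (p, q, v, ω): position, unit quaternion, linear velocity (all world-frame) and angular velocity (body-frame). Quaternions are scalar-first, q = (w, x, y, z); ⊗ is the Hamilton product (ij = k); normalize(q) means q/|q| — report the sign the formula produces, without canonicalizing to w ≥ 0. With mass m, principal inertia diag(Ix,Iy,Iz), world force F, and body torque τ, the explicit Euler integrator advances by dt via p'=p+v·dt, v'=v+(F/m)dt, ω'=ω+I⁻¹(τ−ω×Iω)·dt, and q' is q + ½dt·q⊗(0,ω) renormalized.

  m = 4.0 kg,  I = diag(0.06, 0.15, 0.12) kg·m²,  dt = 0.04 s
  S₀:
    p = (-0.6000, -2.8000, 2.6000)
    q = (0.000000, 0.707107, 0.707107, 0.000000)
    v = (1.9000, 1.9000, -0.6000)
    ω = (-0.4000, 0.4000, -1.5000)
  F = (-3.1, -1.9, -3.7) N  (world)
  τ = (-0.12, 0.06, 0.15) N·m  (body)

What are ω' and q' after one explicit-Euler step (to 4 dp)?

ω' = (-0.4920, 0.4256, -1.4452)
q' = (0.0000, 0.6855, 0.7279, 0.0113)

α = I⁻¹(τ − ω×Iω) = (-2.3000, 0.6400, 1.3700)
new body rate ω' = (-0.4920, 0.4256, -1.4452)
q⊗(0,ω) = (0.0000000, -1.0606605, 1.0606605, 0.5656856)
q' = normalize(q + ½dt·q⊗(0,ω)) = (0.0000, 0.6855, 0.7279, 0.0113)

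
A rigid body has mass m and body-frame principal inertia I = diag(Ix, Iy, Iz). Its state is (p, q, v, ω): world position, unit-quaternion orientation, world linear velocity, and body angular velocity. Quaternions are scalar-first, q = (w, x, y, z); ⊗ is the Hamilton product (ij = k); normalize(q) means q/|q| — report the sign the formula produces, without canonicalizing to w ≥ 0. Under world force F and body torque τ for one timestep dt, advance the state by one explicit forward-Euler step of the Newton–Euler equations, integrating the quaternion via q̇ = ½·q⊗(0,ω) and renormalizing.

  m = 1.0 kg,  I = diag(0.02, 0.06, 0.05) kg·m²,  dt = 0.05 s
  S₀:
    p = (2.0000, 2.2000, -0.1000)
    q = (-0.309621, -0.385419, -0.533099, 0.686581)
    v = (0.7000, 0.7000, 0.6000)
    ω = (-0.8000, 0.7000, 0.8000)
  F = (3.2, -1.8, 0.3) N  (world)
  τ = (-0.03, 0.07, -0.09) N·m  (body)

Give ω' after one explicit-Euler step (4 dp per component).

ω' = (-0.8610, 0.7423, 0.7324)

precession coupling ω×(Iω) = (-0.0056, 0.0192, -0.0224)
angular accel α = (-1.2200, 0.8467, -1.3520)
new body rate ω' = (-0.8610, 0.7423, 0.7324)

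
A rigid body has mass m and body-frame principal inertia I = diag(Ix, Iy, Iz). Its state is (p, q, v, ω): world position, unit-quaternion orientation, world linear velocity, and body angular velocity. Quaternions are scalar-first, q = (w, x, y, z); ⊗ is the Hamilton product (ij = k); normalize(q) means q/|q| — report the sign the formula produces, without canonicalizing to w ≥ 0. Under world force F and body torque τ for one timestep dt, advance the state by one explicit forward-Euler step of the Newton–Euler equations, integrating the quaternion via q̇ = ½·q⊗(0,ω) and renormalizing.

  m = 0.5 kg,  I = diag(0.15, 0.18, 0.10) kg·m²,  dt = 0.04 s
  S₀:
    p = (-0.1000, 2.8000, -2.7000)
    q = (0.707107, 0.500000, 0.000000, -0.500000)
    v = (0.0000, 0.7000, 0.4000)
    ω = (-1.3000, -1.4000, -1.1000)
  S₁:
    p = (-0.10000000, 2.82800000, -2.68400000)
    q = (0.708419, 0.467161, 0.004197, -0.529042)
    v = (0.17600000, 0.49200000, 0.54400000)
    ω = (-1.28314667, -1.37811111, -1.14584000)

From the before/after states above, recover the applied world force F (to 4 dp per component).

v₁ − v₀ = (0.17600000, -0.20800000, 0.14400000)
F = m·Δv/dt = (2.2000, -2.6000, 1.8000)

F = (2.2000, -2.6000, 1.8000)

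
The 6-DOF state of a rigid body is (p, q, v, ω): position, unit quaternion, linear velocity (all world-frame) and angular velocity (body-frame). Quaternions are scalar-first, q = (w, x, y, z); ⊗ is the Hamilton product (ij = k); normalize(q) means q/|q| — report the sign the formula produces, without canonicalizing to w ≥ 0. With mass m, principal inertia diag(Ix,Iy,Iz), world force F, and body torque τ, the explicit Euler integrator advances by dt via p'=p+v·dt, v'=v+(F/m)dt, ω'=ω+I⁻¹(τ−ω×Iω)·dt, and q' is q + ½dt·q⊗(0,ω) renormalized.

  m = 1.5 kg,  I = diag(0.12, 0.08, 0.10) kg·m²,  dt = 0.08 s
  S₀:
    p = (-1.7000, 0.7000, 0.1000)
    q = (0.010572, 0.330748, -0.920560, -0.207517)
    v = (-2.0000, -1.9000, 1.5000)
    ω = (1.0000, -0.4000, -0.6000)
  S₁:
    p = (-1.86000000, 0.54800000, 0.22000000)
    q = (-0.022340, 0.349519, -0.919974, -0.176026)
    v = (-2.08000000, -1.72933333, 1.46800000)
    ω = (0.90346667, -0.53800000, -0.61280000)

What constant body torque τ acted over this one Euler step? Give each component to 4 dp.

τ = (-0.1400, -0.1500, 0.0000)

rate change Δω = (-0.09653333, -0.13800000, -0.01280000)
I·α + gyro = (-0.1400, -0.1500, 0.0000)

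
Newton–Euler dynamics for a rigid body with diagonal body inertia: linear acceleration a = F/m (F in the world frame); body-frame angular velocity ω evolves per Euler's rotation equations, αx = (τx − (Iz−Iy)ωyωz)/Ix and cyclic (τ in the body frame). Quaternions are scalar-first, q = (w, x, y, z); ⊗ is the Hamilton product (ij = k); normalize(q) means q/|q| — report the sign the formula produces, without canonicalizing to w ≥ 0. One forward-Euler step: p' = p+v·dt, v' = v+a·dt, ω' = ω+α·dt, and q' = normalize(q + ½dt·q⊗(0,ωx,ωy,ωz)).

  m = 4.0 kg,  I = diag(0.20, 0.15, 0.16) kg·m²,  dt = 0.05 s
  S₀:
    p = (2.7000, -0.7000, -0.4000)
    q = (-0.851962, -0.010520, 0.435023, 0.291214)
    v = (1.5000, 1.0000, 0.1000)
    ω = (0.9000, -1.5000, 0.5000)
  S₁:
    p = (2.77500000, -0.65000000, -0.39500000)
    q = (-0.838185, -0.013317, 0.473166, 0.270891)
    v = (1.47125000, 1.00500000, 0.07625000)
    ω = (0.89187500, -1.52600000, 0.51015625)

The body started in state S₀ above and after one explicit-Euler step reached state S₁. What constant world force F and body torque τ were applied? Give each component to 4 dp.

Δv = v₁−v₀ = (-0.02875000, 0.00500000, -0.02375000)
F = m·Δv/dt = (-2.3000, 0.4000, -1.9000)
rate change Δω = (-0.00812500, -0.02600000, 0.01015625)
precession coupling = (-0.0075, 0.0180, 0.0675)
applied torque τ = (-0.0400, -0.0600, 0.1000)

F = (-2.3000, 0.4000, -1.9000)
τ = (-0.0400, -0.0600, 0.1000)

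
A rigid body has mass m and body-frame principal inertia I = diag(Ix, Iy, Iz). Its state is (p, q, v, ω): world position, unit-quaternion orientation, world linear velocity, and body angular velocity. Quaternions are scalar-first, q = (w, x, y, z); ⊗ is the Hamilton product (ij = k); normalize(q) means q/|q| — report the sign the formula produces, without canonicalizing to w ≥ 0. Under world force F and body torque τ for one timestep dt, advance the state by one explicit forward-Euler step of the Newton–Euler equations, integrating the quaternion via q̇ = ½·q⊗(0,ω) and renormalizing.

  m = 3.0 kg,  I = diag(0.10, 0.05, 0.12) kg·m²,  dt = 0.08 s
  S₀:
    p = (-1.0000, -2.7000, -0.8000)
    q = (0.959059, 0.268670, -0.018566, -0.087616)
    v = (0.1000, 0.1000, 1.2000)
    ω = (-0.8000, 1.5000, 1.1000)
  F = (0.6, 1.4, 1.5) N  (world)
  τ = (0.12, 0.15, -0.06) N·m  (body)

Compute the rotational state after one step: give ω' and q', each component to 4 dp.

ω' = (-0.7964, 1.7118, 1.0200)
q' = (0.9695, 0.2416, 0.0299, -0.0298)

precession coupling ω×(Iω) = (0.1155, 0.0176, 0.0600)
angular accel α = (0.0450, 2.6480, -1.0000)
ω' = ω + α·dt = (-0.7964, 1.7118, 1.0200)
Hamilton product q⊗(0,ω) = (0.3391626, -0.6562458, 1.2131443, 1.4431171)
updated quaternion q' = (0.9695, 0.2416, 0.0299, -0.0298)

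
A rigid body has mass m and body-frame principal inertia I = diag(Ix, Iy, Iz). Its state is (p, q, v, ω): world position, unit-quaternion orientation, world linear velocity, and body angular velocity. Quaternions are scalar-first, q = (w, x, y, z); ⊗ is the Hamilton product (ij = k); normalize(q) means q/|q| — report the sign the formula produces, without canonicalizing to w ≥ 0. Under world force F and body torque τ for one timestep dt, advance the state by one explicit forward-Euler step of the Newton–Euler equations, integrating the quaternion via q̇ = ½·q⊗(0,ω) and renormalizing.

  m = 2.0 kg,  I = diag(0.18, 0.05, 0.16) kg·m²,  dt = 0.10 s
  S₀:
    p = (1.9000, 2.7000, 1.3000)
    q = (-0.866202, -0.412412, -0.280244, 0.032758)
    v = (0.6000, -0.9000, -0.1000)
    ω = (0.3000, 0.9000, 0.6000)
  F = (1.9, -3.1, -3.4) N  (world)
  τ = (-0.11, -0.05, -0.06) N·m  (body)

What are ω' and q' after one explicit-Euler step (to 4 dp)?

ω' = (0.2059, 0.7928, 0.5844)
q' = (-0.8471, -0.4346, -0.3059, -0.0076)

(τ − ω×Iω)/I = (-0.9411, -1.0720, -0.1556)
new body rate ω' = (0.2059, 0.7928, 0.5844)
q⊗(0,ω) = (0.3562884, -0.4574892, -0.5223072, -0.8068188)
updated quaternion q' = (-0.8471, -0.4346, -0.3059, -0.0076)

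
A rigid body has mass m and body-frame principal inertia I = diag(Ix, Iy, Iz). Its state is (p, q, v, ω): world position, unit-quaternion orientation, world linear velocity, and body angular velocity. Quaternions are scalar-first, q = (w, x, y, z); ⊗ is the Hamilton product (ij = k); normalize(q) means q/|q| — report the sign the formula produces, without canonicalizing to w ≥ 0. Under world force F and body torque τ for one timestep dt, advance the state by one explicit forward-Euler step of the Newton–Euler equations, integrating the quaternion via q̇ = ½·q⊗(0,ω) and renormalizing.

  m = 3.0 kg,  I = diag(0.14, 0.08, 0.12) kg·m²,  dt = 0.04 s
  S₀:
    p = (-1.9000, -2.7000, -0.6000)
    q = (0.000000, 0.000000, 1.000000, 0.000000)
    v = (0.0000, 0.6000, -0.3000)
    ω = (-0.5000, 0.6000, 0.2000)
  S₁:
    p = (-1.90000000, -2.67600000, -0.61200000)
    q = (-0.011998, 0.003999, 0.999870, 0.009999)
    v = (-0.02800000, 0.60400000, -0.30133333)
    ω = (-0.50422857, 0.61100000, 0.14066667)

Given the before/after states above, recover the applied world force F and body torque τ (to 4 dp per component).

F = (-2.1000, 0.3000, -0.1000)
τ = (-0.0100, 0.0200, -0.1600)

Δv = v₁−v₀ = (-0.02800000, 0.00400000, -0.00133333)
m·(v₁−v₀)/dt = (-2.1000, 0.3000, -0.1000)
Δω = ω₁−ω₀ = (-0.00422857, 0.01100000, -0.05933333)
I·α + gyro = (-0.0100, 0.0200, -0.1600)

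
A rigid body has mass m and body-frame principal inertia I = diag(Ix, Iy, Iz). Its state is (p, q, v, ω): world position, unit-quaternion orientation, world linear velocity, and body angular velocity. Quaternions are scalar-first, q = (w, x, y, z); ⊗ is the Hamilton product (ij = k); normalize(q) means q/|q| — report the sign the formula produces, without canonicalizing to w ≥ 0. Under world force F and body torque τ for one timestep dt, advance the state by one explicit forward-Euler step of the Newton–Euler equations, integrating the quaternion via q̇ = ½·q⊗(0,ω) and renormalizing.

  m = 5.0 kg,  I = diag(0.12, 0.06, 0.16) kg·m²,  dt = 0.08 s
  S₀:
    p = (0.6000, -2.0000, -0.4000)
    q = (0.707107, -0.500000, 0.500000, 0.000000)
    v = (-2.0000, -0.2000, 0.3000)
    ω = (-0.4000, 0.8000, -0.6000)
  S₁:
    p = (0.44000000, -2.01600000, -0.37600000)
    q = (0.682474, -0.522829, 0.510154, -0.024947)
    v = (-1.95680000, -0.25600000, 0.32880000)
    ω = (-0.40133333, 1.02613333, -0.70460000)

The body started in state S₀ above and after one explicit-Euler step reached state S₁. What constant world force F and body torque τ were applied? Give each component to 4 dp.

F = (2.7000, -3.5000, 1.8000)
τ = (-0.0500, 0.1600, -0.1900)

Δv = v₁−v₀ = (0.04320000, -0.05600000, 0.02880000)
F = m·Δv/dt = (2.7000, -3.5000, 1.8000)
rate change Δω = (-0.00133333, 0.22613333, -0.10460000)
ω₀×(Iω₀) = (-0.0480, -0.0096, 0.0192)
I·α + gyro = (-0.0500, 0.1600, -0.1900)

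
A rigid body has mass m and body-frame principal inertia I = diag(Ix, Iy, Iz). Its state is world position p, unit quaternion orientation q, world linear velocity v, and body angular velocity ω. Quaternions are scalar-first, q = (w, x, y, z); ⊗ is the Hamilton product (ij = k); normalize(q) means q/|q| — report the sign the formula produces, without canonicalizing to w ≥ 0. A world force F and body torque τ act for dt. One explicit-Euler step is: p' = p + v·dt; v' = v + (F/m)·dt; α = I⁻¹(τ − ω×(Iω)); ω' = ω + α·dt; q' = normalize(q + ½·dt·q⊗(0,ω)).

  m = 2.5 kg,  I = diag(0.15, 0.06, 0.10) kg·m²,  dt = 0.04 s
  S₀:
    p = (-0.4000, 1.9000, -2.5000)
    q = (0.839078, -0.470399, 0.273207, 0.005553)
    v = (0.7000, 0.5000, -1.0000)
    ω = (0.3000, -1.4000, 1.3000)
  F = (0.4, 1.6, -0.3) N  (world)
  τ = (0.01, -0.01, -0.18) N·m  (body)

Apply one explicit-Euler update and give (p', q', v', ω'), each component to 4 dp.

ω×(Iω) gyroscopic = (-0.0728, 0.0195, 0.0378)
α = I⁻¹(τ − ω×Iω) = (0.5520, -0.4917, -2.1780)
new body rate ω' = (0.3221, -1.4197, 1.2129)
Hamilton product q⊗(0,ω) = (0.5163906, 0.6146667, -0.5615246, 1.6673979)
q' = normalize(q + ½dt·q⊗(0,ω)) = (0.8488, -0.4578, 0.2618, 0.0389)
a = (0.1600, 0.6400, -0.1200)
p + v·dt = (-0.3720, 1.9200, -2.5400)
new velocity v' = (0.7064, 0.5256, -1.0048)

p' = (-0.3720, 1.9200, -2.5400)
q' = (0.8488, -0.4578, 0.2618, 0.0389)
v' = (0.7064, 0.5256, -1.0048)
ω' = (0.3221, -1.4197, 1.2129)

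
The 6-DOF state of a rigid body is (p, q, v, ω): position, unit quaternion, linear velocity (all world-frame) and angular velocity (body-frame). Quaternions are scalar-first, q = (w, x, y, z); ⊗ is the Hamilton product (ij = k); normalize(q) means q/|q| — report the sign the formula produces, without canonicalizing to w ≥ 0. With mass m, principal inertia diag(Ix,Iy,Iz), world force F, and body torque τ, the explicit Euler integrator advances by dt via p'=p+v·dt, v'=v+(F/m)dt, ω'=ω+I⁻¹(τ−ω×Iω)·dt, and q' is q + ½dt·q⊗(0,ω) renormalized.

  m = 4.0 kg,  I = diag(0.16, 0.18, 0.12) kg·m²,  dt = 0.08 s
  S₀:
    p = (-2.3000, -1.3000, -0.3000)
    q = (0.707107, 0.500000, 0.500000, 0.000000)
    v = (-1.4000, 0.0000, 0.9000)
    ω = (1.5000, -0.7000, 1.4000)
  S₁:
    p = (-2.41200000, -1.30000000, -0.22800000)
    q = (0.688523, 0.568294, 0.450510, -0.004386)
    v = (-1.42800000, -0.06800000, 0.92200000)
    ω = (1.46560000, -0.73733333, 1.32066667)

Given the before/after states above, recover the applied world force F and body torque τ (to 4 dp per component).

ω₁ − ω₀ = (-0.03440000, -0.03733333, -0.07933333)
gyro term ω₀×Iω₀ = (0.0588, 0.0840, -0.0210)
τ = I·(Δω/dt) + ω₀×(Iω₀) = (-0.0100, 0.0000, -0.1400)
velocity change Δv = (-0.02800000, -0.06800000, 0.02200000)
applied force F = (-1.4000, -3.4000, 1.1000)

F = (-1.4000, -3.4000, 1.1000)
τ = (-0.0100, 0.0000, -0.1400)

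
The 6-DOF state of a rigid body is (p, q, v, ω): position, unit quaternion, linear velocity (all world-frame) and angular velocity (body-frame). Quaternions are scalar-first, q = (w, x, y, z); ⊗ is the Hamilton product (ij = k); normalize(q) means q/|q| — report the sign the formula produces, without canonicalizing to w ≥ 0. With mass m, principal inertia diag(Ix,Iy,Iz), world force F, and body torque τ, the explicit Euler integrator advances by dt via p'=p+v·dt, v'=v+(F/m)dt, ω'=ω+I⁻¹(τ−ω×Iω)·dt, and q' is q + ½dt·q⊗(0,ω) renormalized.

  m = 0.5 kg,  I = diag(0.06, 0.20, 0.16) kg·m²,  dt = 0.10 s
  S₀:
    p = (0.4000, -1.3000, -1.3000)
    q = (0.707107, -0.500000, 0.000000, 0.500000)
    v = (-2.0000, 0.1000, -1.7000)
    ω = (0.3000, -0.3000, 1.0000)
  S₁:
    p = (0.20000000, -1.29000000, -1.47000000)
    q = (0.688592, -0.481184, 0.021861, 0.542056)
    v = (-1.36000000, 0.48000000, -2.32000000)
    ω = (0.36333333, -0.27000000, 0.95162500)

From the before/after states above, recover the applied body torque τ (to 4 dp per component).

rate change Δω = (0.06333333, 0.03000000, -0.04837500)
τ = I·(Δω/dt) + ω₀×(Iω₀) = (0.0500, 0.0300, -0.0900)

τ = (0.0500, 0.0300, -0.0900)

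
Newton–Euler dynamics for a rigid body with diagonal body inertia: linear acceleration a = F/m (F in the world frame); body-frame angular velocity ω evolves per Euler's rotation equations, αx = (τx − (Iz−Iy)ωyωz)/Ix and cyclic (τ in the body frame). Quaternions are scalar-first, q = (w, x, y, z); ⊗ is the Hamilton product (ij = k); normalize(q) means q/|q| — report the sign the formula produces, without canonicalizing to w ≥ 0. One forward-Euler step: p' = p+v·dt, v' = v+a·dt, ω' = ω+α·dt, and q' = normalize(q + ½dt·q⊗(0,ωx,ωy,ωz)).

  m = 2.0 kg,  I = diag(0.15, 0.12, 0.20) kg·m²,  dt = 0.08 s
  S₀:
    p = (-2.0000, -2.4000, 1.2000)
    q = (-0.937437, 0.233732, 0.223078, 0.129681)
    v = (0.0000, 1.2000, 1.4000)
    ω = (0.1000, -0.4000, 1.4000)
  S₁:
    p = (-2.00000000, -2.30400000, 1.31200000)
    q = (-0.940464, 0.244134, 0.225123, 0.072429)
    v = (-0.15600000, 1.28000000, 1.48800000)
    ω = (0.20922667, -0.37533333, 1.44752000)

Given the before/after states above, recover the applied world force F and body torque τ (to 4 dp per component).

F = (-3.9000, 2.0000, 2.2000)
τ = (0.1600, 0.0300, 0.1200)

v₁ − v₀ = (-0.15600000, 0.08000000, 0.08800000)
m·(v₁−v₀)/dt = (-3.9000, 2.0000, 2.2000)
ω₁ − ω₀ = (0.10922667, 0.02466667, 0.04752000)
ω₀×(Iω₀) = (-0.0448, -0.0070, 0.0012)
τ = I·(Δω/dt) + ω₀×(Iω₀) = (0.1600, 0.0300, 0.1200)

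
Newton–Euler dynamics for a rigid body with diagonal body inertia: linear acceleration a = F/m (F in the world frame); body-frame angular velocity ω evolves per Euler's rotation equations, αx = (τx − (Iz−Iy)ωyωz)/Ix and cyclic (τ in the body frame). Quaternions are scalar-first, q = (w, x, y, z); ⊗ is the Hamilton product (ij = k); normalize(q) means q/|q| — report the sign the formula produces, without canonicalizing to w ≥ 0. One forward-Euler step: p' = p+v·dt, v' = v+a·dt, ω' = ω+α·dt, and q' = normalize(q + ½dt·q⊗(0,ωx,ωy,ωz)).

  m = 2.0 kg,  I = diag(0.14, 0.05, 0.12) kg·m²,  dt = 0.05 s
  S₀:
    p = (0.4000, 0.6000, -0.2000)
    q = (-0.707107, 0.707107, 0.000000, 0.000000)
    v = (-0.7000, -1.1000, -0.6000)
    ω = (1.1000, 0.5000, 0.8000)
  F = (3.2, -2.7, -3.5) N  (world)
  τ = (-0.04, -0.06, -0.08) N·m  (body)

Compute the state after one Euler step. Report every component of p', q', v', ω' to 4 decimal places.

α = I⁻¹(τ − ω×Iω) = (-0.4857, -1.5520, -0.2542)
new body rate ω' = (1.0757, 0.4224, 0.7873)
2q̇ = q⊗(0,ω) = (-0.7778177, -0.7778177, -0.9192391, -0.2121321)
updated quaternion q' = (-0.7261, 0.6872, -0.0230, -0.0053)
new position p' = (0.3650, 0.5450, -0.2300)
new velocity v' = (-0.6200, -1.1675, -0.6875)

p' = (0.3650, 0.5450, -0.2300)
q' = (-0.7261, 0.6872, -0.0230, -0.0053)
v' = (-0.6200, -1.1675, -0.6875)
ω' = (1.0757, 0.4224, 0.7873)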